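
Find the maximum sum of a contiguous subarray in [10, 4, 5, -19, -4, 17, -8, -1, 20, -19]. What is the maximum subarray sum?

Using Kadane's algorithm on [10, 4, 5, -19, -4, 17, -8, -1, 20, -19]:

Scanning through the array:
Position 1 (value 4): max_ending_here = 14, max_so_far = 14
Position 2 (value 5): max_ending_here = 19, max_so_far = 19
Position 3 (value -19): max_ending_here = 0, max_so_far = 19
Position 4 (value -4): max_ending_here = -4, max_so_far = 19
Position 5 (value 17): max_ending_here = 17, max_so_far = 19
Position 6 (value -8): max_ending_here = 9, max_so_far = 19
Position 7 (value -1): max_ending_here = 8, max_so_far = 19
Position 8 (value 20): max_ending_here = 28, max_so_far = 28
Position 9 (value -19): max_ending_here = 9, max_so_far = 28

Maximum subarray: [17, -8, -1, 20]
Maximum sum: 28

The maximum subarray is [17, -8, -1, 20] with sum 28. This subarray runs from index 5 to index 8.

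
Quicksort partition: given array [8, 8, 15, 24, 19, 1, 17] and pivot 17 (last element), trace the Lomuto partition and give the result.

Lomuto partition with pivot = 17:

Initial array: [8, 8, 15, 24, 19, 1, 17]

arr[0]=8 <= 17: swap with position 0, array becomes [8, 8, 15, 24, 19, 1, 17]
arr[1]=8 <= 17: swap with position 1, array becomes [8, 8, 15, 24, 19, 1, 17]
arr[2]=15 <= 17: swap with position 2, array becomes [8, 8, 15, 24, 19, 1, 17]
arr[3]=24 > 17: no swap
arr[4]=19 > 17: no swap
arr[5]=1 <= 17: swap with position 3, array becomes [8, 8, 15, 1, 19, 24, 17]

Place pivot at position 4: [8, 8, 15, 1, 17, 24, 19]
Pivot position: 4

After partitioning with pivot 17, the array becomes [8, 8, 15, 1, 17, 24, 19]. The pivot is placed at index 4. All elements to the left of the pivot are <= 17, and all elements to the right are > 17.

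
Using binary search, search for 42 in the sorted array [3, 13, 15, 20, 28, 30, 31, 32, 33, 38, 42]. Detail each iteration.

Binary search for 42 in [3, 13, 15, 20, 28, 30, 31, 32, 33, 38, 42]:

lo=0, hi=10, mid=5, arr[mid]=30 -> 30 < 42, search right half
lo=6, hi=10, mid=8, arr[mid]=33 -> 33 < 42, search right half
lo=9, hi=10, mid=9, arr[mid]=38 -> 38 < 42, search right half
lo=10, hi=10, mid=10, arr[mid]=42 -> Found target at index 10!

Binary search finds 42 at index 10 after 4 comparisons. The search repeatedly halves the search space by comparing with the middle element.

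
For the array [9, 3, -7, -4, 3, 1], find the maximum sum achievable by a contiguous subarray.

Using Kadane's algorithm on [9, 3, -7, -4, 3, 1]:

Scanning through the array:
Position 1 (value 3): max_ending_here = 12, max_so_far = 12
Position 2 (value -7): max_ending_here = 5, max_so_far = 12
Position 3 (value -4): max_ending_here = 1, max_so_far = 12
Position 4 (value 3): max_ending_here = 4, max_so_far = 12
Position 5 (value 1): max_ending_here = 5, max_so_far = 12

Maximum subarray: [9, 3]
Maximum sum: 12

The maximum subarray is [9, 3] with sum 12. This subarray runs from index 0 to index 1.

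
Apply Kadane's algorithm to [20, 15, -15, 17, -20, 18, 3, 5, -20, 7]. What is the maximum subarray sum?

Using Kadane's algorithm on [20, 15, -15, 17, -20, 18, 3, 5, -20, 7]:

Scanning through the array:
Position 1 (value 15): max_ending_here = 35, max_so_far = 35
Position 2 (value -15): max_ending_here = 20, max_so_far = 35
Position 3 (value 17): max_ending_here = 37, max_so_far = 37
Position 4 (value -20): max_ending_here = 17, max_so_far = 37
Position 5 (value 18): max_ending_here = 35, max_so_far = 37
Position 6 (value 3): max_ending_here = 38, max_so_far = 38
Position 7 (value 5): max_ending_here = 43, max_so_far = 43
Position 8 (value -20): max_ending_here = 23, max_so_far = 43
Position 9 (value 7): max_ending_here = 30, max_so_far = 43

Maximum subarray: [20, 15, -15, 17, -20, 18, 3, 5]
Maximum sum: 43

The maximum subarray is [20, 15, -15, 17, -20, 18, 3, 5] with sum 43. This subarray runs from index 0 to index 7.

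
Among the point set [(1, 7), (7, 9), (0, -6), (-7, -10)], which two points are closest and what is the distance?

Computing all pairwise distances among 4 points:

d((1, 7), (7, 9)) = 6.3246 <-- minimum
d((1, 7), (0, -6)) = 13.0384
d((1, 7), (-7, -10)) = 18.7883
d((7, 9), (0, -6)) = 16.5529
d((7, 9), (-7, -10)) = 23.6008
d((0, -6), (-7, -10)) = 8.0623

Closest pair: (1, 7) and (7, 9) with distance 6.3246

The closest pair is (1, 7) and (7, 9) with Euclidean distance 6.3246. For 4 points, brute-force pairwise comparison is shown above. For large n, the divide-and-conquer algorithm (sort by x, recurse on halves, check the dividing strip) achieves O(n log n).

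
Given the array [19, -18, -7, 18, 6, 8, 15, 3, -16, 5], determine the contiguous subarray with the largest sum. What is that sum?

Using Kadane's algorithm on [19, -18, -7, 18, 6, 8, 15, 3, -16, 5]:

Scanning through the array:
Position 1 (value -18): max_ending_here = 1, max_so_far = 19
Position 2 (value -7): max_ending_here = -6, max_so_far = 19
Position 3 (value 18): max_ending_here = 18, max_so_far = 19
Position 4 (value 6): max_ending_here = 24, max_so_far = 24
Position 5 (value 8): max_ending_here = 32, max_so_far = 32
Position 6 (value 15): max_ending_here = 47, max_so_far = 47
Position 7 (value 3): max_ending_here = 50, max_so_far = 50
Position 8 (value -16): max_ending_here = 34, max_so_far = 50
Position 9 (value 5): max_ending_here = 39, max_so_far = 50

Maximum subarray: [18, 6, 8, 15, 3]
Maximum sum: 50

The maximum subarray is [18, 6, 8, 15, 3] with sum 50. This subarray runs from index 3 to index 7.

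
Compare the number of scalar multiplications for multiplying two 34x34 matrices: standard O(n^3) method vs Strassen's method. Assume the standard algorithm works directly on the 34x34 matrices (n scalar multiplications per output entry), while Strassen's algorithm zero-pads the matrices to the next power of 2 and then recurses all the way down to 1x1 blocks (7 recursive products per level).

Matrix multiplication for 34x34 matrices:

Strassen's algorithm requires power-of-2 dimensions. Pad 34x34 to 64x64 (next power of 2).

Standard algorithm: 34^3 = 39304 multiplications
Strassen's algorithm: 7^(log2(64)) = 7^6 = 117649 multiplications
Difference: 39304 - 117649 = -78345 (Strassen uses MORE here due to padding overhead — for small or just-over-power-of-2 n, padding can outweigh the per-level savings)

Standard: 39304 multiplications (34^3). Strassen: 117649 multiplications (7^6, after padding to 64x64). Strassen reduces 8 recursive multiplications to 7 at each level.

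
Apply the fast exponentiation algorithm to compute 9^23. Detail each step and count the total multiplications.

Computing 9^23 by squaring (build up from 9^1; each line after the first costs one multiplication):

9^1 = 9
9^2 = (9^1)^2 = 9^2 = 81
9^4 = (9^2)^2 = 81^2 = 6561
9^5 = 9 * 9^4 = 9 * 6561 = 59049
9^10 = (9^5)^2 = 59049^2 = 3486784401
9^11 = 9 * 9^10 = 9 * 3486784401 = 31381059609
9^22 = (9^11)^2 = 31381059609^2 = 984770902183611232881
9^23 = 9 * 9^22 = 9 * 984770902183611232881 = 8862938119652501095929

Result: 8862938119652501095929
Multiplications needed: 7 (7 lines after 9^1)

9^23 = 8862938119652501095929. Using exponentiation by squaring, this requires 7 multiplications. The key idea: if the exponent is even, square the half-power; if odd, multiply by the base once.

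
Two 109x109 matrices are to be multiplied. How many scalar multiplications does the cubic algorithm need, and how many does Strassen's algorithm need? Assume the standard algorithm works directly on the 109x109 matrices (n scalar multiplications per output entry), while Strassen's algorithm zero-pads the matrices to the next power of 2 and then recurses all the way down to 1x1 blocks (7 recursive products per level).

Matrix multiplication for 109x109 matrices:

Strassen's algorithm requires power-of-2 dimensions. Pad 109x109 to 128x128 (next power of 2).

Standard algorithm: 109^3 = 1295029 multiplications
Strassen's algorithm: 7^(log2(128)) = 7^7 = 823543 multiplications
Savings: 1295029 - 823543 = 471486 multiplications

Standard: 1295029 multiplications (109^3). Strassen: 823543 multiplications (7^7, after padding to 128x128). Strassen reduces 8 recursive multiplications to 7 at each level.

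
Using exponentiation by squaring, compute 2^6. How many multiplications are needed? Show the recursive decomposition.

Computing 2^6 by squaring (build up from 2^1; each line after the first costs one multiplication):

2^1 = 2
2^2 = (2^1)^2 = 2^2 = 4
2^3 = 2 * 2^2 = 2 * 4 = 8
2^6 = (2^3)^2 = 8^2 = 64

Result: 64
Multiplications needed: 3 (3 lines after 2^1)

2^6 = 64. Using exponentiation by squaring, this requires 3 multiplications. The key idea: if the exponent is even, square the half-power; if odd, multiply by the base once.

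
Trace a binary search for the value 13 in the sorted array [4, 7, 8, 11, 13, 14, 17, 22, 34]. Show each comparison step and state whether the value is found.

Binary search for 13 in [4, 7, 8, 11, 13, 14, 17, 22, 34]:

lo=0, hi=8, mid=4, arr[mid]=13 -> Found target at index 4!

Binary search finds 13 at index 4 after 1 comparisons. The search repeatedly halves the search space by comparing with the middle element.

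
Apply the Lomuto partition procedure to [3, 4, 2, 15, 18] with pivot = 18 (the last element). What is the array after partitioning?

Lomuto partition with pivot = 18:

Initial array: [3, 4, 2, 15, 18]

arr[0]=3 <= 18: swap with position 0, array becomes [3, 4, 2, 15, 18]
arr[1]=4 <= 18: swap with position 1, array becomes [3, 4, 2, 15, 18]
arr[2]=2 <= 18: swap with position 2, array becomes [3, 4, 2, 15, 18]
arr[3]=15 <= 18: swap with position 3, array becomes [3, 4, 2, 15, 18]

Place pivot at position 4: [3, 4, 2, 15, 18]
Pivot position: 4

After partitioning with pivot 18, the array becomes [3, 4, 2, 15, 18]. The pivot is placed at index 4. All elements to the left of the pivot are <= 18, and all elements to the right are > 18.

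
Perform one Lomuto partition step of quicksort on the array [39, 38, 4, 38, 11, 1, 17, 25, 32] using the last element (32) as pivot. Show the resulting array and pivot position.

Lomuto partition with pivot = 32:

Initial array: [39, 38, 4, 38, 11, 1, 17, 25, 32]

arr[0]=39 > 32: no swap
arr[1]=38 > 32: no swap
arr[2]=4 <= 32: swap with position 0, array becomes [4, 38, 39, 38, 11, 1, 17, 25, 32]
arr[3]=38 > 32: no swap
arr[4]=11 <= 32: swap with position 1, array becomes [4, 11, 39, 38, 38, 1, 17, 25, 32]
arr[5]=1 <= 32: swap with position 2, array becomes [4, 11, 1, 38, 38, 39, 17, 25, 32]
arr[6]=17 <= 32: swap with position 3, array becomes [4, 11, 1, 17, 38, 39, 38, 25, 32]
arr[7]=25 <= 32: swap with position 4, array becomes [4, 11, 1, 17, 25, 39, 38, 38, 32]

Place pivot at position 5: [4, 11, 1, 17, 25, 32, 38, 38, 39]
Pivot position: 5

After partitioning with pivot 32, the array becomes [4, 11, 1, 17, 25, 32, 38, 38, 39]. The pivot is placed at index 5. All elements to the left of the pivot are <= 32, and all elements to the right are > 32.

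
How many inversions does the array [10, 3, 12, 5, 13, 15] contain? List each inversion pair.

Finding inversions in [10, 3, 12, 5, 13, 15]:

(0, 1): arr[0]=10 > arr[1]=3
(0, 3): arr[0]=10 > arr[3]=5
(2, 3): arr[2]=12 > arr[3]=5

Total inversions: 3

The array has 3 inversion(s): (0,1), (0,3), (2,3). Each pair (i,j) satisfies i < j and arr[i] > arr[j].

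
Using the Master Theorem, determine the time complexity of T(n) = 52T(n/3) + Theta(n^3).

Master Theorem for T(n) = 52T(n/3) + O(n^3):

a = 52, b = 3, c = 3
log_b(a) = log_3(52) = 3.5966

Case 1: c = 3 < log_3(52) = 3.5966
T(n) = O(n^(log_3 52))

For T(n) = 52T(n/3) + O(n^3): log_3(52) = 3.5966. This is Case 1 of the Master Theorem (c < log_b(a), work dominated by leaves), giving O(n^(log_3 52)).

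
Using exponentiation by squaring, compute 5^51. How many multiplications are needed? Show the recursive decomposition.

Computing 5^51 by squaring (build up from 5^1; each line after the first costs one multiplication):

5^1 = 5
5^2 = (5^1)^2 = 5^2 = 25
5^3 = 5 * 5^2 = 5 * 25 = 125
5^6 = (5^3)^2 = 125^2 = 15625
5^12 = (5^6)^2 = 15625^2 = 244140625
5^24 = (5^12)^2 = 244140625^2 = 59604644775390625
5^25 = 5 * 5^24 = 5 * 59604644775390625 = 298023223876953125
5^50 = (5^25)^2 = 298023223876953125^2 = 88817841970012523233890533447265625
5^51 = 5 * 5^50 = 5 * 88817841970012523233890533447265625 = 444089209850062616169452667236328125

Result: 444089209850062616169452667236328125
Multiplications needed: 8 (8 lines after 5^1)

5^51 = 444089209850062616169452667236328125. Using exponentiation by squaring, this requires 8 multiplications. The key idea: if the exponent is even, square the half-power; if odd, multiply by the base once.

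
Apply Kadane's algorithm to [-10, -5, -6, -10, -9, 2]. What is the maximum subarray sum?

Using Kadane's algorithm on [-10, -5, -6, -10, -9, 2]:

Scanning through the array:
Position 1 (value -5): max_ending_here = -5, max_so_far = -5
Position 2 (value -6): max_ending_here = -6, max_so_far = -5
Position 3 (value -10): max_ending_here = -10, max_so_far = -5
Position 4 (value -9): max_ending_here = -9, max_so_far = -5
Position 5 (value 2): max_ending_here = 2, max_so_far = 2

Maximum subarray: [2]
Maximum sum: 2

The maximum subarray is [2] with sum 2. This subarray runs from index 5 to index 5.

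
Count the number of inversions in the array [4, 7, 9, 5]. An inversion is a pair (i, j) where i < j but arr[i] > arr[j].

Finding inversions in [4, 7, 9, 5]:

(1, 3): arr[1]=7 > arr[3]=5
(2, 3): arr[2]=9 > arr[3]=5

Total inversions: 2

The array has 2 inversion(s): (1,3), (2,3). Each pair (i,j) satisfies i < j and arr[i] > arr[j].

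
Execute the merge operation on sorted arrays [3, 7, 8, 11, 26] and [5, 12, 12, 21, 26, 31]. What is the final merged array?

Merging process:

Compare 3 vs 5: take 3 from left. Merged: [3]
Compare 7 vs 5: take 5 from right. Merged: [3, 5]
Compare 7 vs 12: take 7 from left. Merged: [3, 5, 7]
Compare 8 vs 12: take 8 from left. Merged: [3, 5, 7, 8]
Compare 11 vs 12: take 11 from left. Merged: [3, 5, 7, 8, 11]
Compare 26 vs 12: take 12 from right. Merged: [3, 5, 7, 8, 11, 12]
Compare 26 vs 12: take 12 from right. Merged: [3, 5, 7, 8, 11, 12, 12]
Compare 26 vs 21: take 21 from right. Merged: [3, 5, 7, 8, 11, 12, 12, 21]
Compare 26 vs 26: take 26 from left. Merged: [3, 5, 7, 8, 11, 12, 12, 21, 26]
Append remaining from right: [26, 31]. Merged: [3, 5, 7, 8, 11, 12, 12, 21, 26, 26, 31]

Final merged array: [3, 5, 7, 8, 11, 12, 12, 21, 26, 26, 31]
Total comparisons: 9

The merged array is [3, 5, 7, 8, 11, 12, 12, 21, 26, 26, 31], requiring 9 comparisons. The merge step runs in O(n) time where n is the total number of elements.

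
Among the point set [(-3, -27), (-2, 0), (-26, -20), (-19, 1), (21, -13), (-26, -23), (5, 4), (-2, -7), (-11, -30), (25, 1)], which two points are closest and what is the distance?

Computing all pairwise distances among 10 points:

d((-3, -27), (-2, 0)) = 27.0185
d((-3, -27), (-26, -20)) = 24.0416
d((-3, -27), (-19, 1)) = 32.249
d((-3, -27), (21, -13)) = 27.7849
d((-3, -27), (-26, -23)) = 23.3452
d((-3, -27), (5, 4)) = 32.0156
d((-3, -27), (-2, -7)) = 20.025
d((-3, -27), (-11, -30)) = 8.544
d((-3, -27), (25, 1)) = 39.598
d((-2, 0), (-26, -20)) = 31.241
d((-2, 0), (-19, 1)) = 17.0294
d((-2, 0), (21, -13)) = 26.4197
d((-2, 0), (-26, -23)) = 33.2415
d((-2, 0), (5, 4)) = 8.0623
d((-2, 0), (-2, -7)) = 7.0
d((-2, 0), (-11, -30)) = 31.3209
d((-2, 0), (25, 1)) = 27.0185
d((-26, -20), (-19, 1)) = 22.1359
d((-26, -20), (21, -13)) = 47.5184
d((-26, -20), (-26, -23)) = 3.0 <-- minimum
d((-26, -20), (5, 4)) = 39.2046
d((-26, -20), (-2, -7)) = 27.2947
d((-26, -20), (-11, -30)) = 18.0278
d((-26, -20), (25, 1)) = 55.1543
d((-19, 1), (21, -13)) = 42.3792
d((-19, 1), (-26, -23)) = 25.0
d((-19, 1), (5, 4)) = 24.1868
d((-19, 1), (-2, -7)) = 18.7883
d((-19, 1), (-11, -30)) = 32.0156
d((-19, 1), (25, 1)) = 44.0
d((21, -13), (-26, -23)) = 48.0521
d((21, -13), (5, 4)) = 23.3452
d((21, -13), (-2, -7)) = 23.7697
d((21, -13), (-11, -30)) = 36.2353
d((21, -13), (25, 1)) = 14.5602
d((-26, -23), (5, 4)) = 41.1096
d((-26, -23), (-2, -7)) = 28.8444
d((-26, -23), (-11, -30)) = 16.5529
d((-26, -23), (25, 1)) = 56.3649
d((5, 4), (-2, -7)) = 13.0384
d((5, 4), (-11, -30)) = 37.5766
d((5, 4), (25, 1)) = 20.2237
d((-2, -7), (-11, -30)) = 24.6982
d((-2, -7), (25, 1)) = 28.1603
d((-11, -30), (25, 1)) = 47.5079

Closest pair: (-26, -20) and (-26, -23) with distance 3.0

The closest pair is (-26, -20) and (-26, -23) with Euclidean distance 3.0. For 10 points, brute-force pairwise comparison is shown above. For large n, the divide-and-conquer algorithm (sort by x, recurse on halves, check the dividing strip) achieves O(n log n).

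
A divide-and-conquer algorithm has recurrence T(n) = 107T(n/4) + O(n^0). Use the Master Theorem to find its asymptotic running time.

Master Theorem for T(n) = 107T(n/4) + O(n^0):

a = 107, b = 4, c = 0
log_b(a) = log_4(107) = 3.3707

Case 1: c = 0 < log_4(107) = 3.3707
T(n) = O(n^(log_4 107))

For T(n) = 107T(n/4) + O(n^0): log_4(107) = 3.3707. This is Case 1 of the Master Theorem (c < log_b(a), work dominated by leaves), giving O(n^(log_4 107)).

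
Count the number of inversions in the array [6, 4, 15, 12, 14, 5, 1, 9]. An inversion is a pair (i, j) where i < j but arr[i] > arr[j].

Finding inversions in [6, 4, 15, 12, 14, 5, 1, 9]:

(0, 1): arr[0]=6 > arr[1]=4
(0, 5): arr[0]=6 > arr[5]=5
(0, 6): arr[0]=6 > arr[6]=1
(1, 6): arr[1]=4 > arr[6]=1
(2, 3): arr[2]=15 > arr[3]=12
(2, 4): arr[2]=15 > arr[4]=14
(2, 5): arr[2]=15 > arr[5]=5
(2, 6): arr[2]=15 > arr[6]=1
(2, 7): arr[2]=15 > arr[7]=9
(3, 5): arr[3]=12 > arr[5]=5
(3, 6): arr[3]=12 > arr[6]=1
(3, 7): arr[3]=12 > arr[7]=9
(4, 5): arr[4]=14 > arr[5]=5
(4, 6): arr[4]=14 > arr[6]=1
(4, 7): arr[4]=14 > arr[7]=9
(5, 6): arr[5]=5 > arr[6]=1

Total inversions: 16

The array has 16 inversion(s): (0,1), (0,5), (0,6), (1,6), (2,3), (2,4), (2,5), (2,6), (2,7), (3,5), (3,6), (3,7), (4,5), (4,6), (4,7), (5,6). Each pair (i,j) satisfies i < j and arr[i] > arr[j].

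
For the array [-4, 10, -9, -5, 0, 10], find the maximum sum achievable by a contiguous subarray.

Using Kadane's algorithm on [-4, 10, -9, -5, 0, 10]:

Scanning through the array:
Position 1 (value 10): max_ending_here = 10, max_so_far = 10
Position 2 (value -9): max_ending_here = 1, max_so_far = 10
Position 3 (value -5): max_ending_here = -4, max_so_far = 10
Position 4 (value 0): max_ending_here = 0, max_so_far = 10
Position 5 (value 10): max_ending_here = 10, max_so_far = 10

Maximum subarray: [10]
Maximum sum: 10

The maximum subarray is [10] with sum 10. This subarray runs from index 1 to index 1.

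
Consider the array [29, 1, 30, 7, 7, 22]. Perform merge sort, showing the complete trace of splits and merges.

Merge sort trace:

Split: [29, 1, 30, 7, 7, 22] -> [29, 1, 30] and [7, 7, 22]
  Split: [29, 1, 30] -> [29] and [1, 30]
    Split: [1, 30] -> [1] and [30]
    Merge: [1] + [30] -> [1, 30]
  Merge: [29] + [1, 30] -> [1, 29, 30]
  Split: [7, 7, 22] -> [7] and [7, 22]
    Split: [7, 22] -> [7] and [22]
    Merge: [7] + [22] -> [7, 22]
  Merge: [7] + [7, 22] -> [7, 7, 22]
Merge: [1, 29, 30] + [7, 7, 22] -> [1, 7, 7, 22, 29, 30]

Final sorted array: [1, 7, 7, 22, 29, 30]

The merge sort proceeds by recursively splitting the array and merging sorted halves.
After all merges, the sorted array is [1, 7, 7, 22, 29, 30].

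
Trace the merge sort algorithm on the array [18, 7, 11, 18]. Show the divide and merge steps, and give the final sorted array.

Merge sort trace:

Split: [18, 7, 11, 18] -> [18, 7] and [11, 18]
  Split: [18, 7] -> [18] and [7]
  Merge: [18] + [7] -> [7, 18]
  Split: [11, 18] -> [11] and [18]
  Merge: [11] + [18] -> [11, 18]
Merge: [7, 18] + [11, 18] -> [7, 11, 18, 18]

Final sorted array: [7, 11, 18, 18]

The merge sort proceeds by recursively splitting the array and merging sorted halves.
After all merges, the sorted array is [7, 11, 18, 18].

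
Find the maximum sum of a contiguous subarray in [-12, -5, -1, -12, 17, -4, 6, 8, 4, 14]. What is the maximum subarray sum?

Using Kadane's algorithm on [-12, -5, -1, -12, 17, -4, 6, 8, 4, 14]:

Scanning through the array:
Position 1 (value -5): max_ending_here = -5, max_so_far = -5
Position 2 (value -1): max_ending_here = -1, max_so_far = -1
Position 3 (value -12): max_ending_here = -12, max_so_far = -1
Position 4 (value 17): max_ending_here = 17, max_so_far = 17
Position 5 (value -4): max_ending_here = 13, max_so_far = 17
Position 6 (value 6): max_ending_here = 19, max_so_far = 19
Position 7 (value 8): max_ending_here = 27, max_so_far = 27
Position 8 (value 4): max_ending_here = 31, max_so_far = 31
Position 9 (value 14): max_ending_here = 45, max_so_far = 45

Maximum subarray: [17, -4, 6, 8, 4, 14]
Maximum sum: 45

The maximum subarray is [17, -4, 6, 8, 4, 14] with sum 45. This subarray runs from index 4 to index 9.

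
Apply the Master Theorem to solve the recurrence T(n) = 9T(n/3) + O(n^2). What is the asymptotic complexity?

Master Theorem for T(n) = 9T(n/3) + O(n^2):

a = 9, b = 3, c = 2
log_b(a) = log_3(9) = 2.0000

Case 2: c = 2 = log_3(9) = 2.0000
T(n) = O(n^2 log n) = O(n^2 log n)

For T(n) = 9T(n/3) + O(n^2): log_3(9) = 2.0000. This is Case 2 of the Master Theorem (c = log_b(a), equal work at all levels), giving O(n^2 log n).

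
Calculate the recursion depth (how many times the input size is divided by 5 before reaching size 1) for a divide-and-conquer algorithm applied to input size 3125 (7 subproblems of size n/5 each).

For divide and conquer with division factor 5:

Problem sizes at each level:
Level 0: 3125
Level 1: 625
Level 2: 125
Level 3: 25
Level 4: 5
Level 5: 1

The root is level 0 and the size-1 base case is level 5 (the tree spans levels 0 through 5, i.e. 6 levels counting the root), so the depth is the number of divisions: log_5(3125) = 5

The recursion tree depth is log_5(3125) = 5. At each level, the problem size is divided by 5, so it takes 5 divisions to reduce to a base case of size 1. The algorithm makes 7 recursive calls at each level.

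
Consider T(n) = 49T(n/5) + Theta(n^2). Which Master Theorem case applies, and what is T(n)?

Master Theorem for T(n) = 49T(n/5) + O(n^2):

a = 49, b = 5, c = 2
log_b(a) = log_5(49) = 2.4181

Case 1: c = 2 < log_5(49) = 2.4181
T(n) = O(n^(log_5 49))

For T(n) = 49T(n/5) + O(n^2): log_5(49) = 2.4181. This is Case 1 of the Master Theorem (c < log_b(a), work dominated by leaves), giving O(n^(log_5 49)).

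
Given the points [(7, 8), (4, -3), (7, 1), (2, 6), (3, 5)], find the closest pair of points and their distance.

Computing all pairwise distances among 5 points:

d((7, 8), (4, -3)) = 11.4018
d((7, 8), (7, 1)) = 7.0
d((7, 8), (2, 6)) = 5.3852
d((7, 8), (3, 5)) = 5.0
d((4, -3), (7, 1)) = 5.0
d((4, -3), (2, 6)) = 9.2195
d((4, -3), (3, 5)) = 8.0623
d((7, 1), (2, 6)) = 7.0711
d((7, 1), (3, 5)) = 5.6569
d((2, 6), (3, 5)) = 1.4142 <-- minimum

Closest pair: (2, 6) and (3, 5) with distance 1.4142

The closest pair is (2, 6) and (3, 5) with Euclidean distance 1.4142. For 5 points, brute-force pairwise comparison is shown above. For large n, the divide-and-conquer algorithm (sort by x, recurse on halves, check the dividing strip) achieves O(n log n).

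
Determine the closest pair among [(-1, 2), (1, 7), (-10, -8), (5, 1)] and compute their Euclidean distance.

Computing all pairwise distances among 4 points:

d((-1, 2), (1, 7)) = 5.3852 <-- minimum
d((-1, 2), (-10, -8)) = 13.4536
d((-1, 2), (5, 1)) = 6.0828
d((1, 7), (-10, -8)) = 18.6011
d((1, 7), (5, 1)) = 7.2111
d((-10, -8), (5, 1)) = 17.4929

Closest pair: (-1, 2) and (1, 7) with distance 5.3852

The closest pair is (-1, 2) and (1, 7) with Euclidean distance 5.3852. For 4 points, brute-force pairwise comparison is shown above. For large n, the divide-and-conquer algorithm (sort by x, recurse on halves, check the dividing strip) achieves O(n log n).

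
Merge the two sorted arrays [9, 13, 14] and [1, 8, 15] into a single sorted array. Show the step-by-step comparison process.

Merging process:

Compare 9 vs 1: take 1 from right. Merged: [1]
Compare 9 vs 8: take 8 from right. Merged: [1, 8]
Compare 9 vs 15: take 9 from left. Merged: [1, 8, 9]
Compare 13 vs 15: take 13 from left. Merged: [1, 8, 9, 13]
Compare 14 vs 15: take 14 from left. Merged: [1, 8, 9, 13, 14]
Append remaining from right: [15]. Merged: [1, 8, 9, 13, 14, 15]

Final merged array: [1, 8, 9, 13, 14, 15]
Total comparisons: 5

The merged array is [1, 8, 9, 13, 14, 15], requiring 5 comparisons. The merge step runs in O(n) time where n is the total number of elements.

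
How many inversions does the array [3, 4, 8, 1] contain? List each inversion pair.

Finding inversions in [3, 4, 8, 1]:

(0, 3): arr[0]=3 > arr[3]=1
(1, 3): arr[1]=4 > arr[3]=1
(2, 3): arr[2]=8 > arr[3]=1

Total inversions: 3

The array has 3 inversion(s): (0,3), (1,3), (2,3). Each pair (i,j) satisfies i < j and arr[i] > arr[j].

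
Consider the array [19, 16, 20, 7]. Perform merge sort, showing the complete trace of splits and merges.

Merge sort trace:

Split: [19, 16, 20, 7] -> [19, 16] and [20, 7]
  Split: [19, 16] -> [19] and [16]
  Merge: [19] + [16] -> [16, 19]
  Split: [20, 7] -> [20] and [7]
  Merge: [20] + [7] -> [7, 20]
Merge: [16, 19] + [7, 20] -> [7, 16, 19, 20]

Final sorted array: [7, 16, 19, 20]

The merge sort proceeds by recursively splitting the array and merging sorted halves.
After all merges, the sorted array is [7, 16, 19, 20].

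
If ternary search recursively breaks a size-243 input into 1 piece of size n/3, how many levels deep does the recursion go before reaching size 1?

For divide and conquer with division factor 3:

Problem sizes at each level:
Level 0: 243
Level 1: 81
Level 2: 27
Level 3: 9
Level 4: 3
Level 5: 1

The root is level 0 and the size-1 base case is level 5 (the tree spans levels 0 through 5, i.e. 6 levels counting the root), so the depth is the number of divisions: log_3(243) = 5

The recursion tree depth is log_3(243) = 5. At each level, the problem size is divided by 3, so it takes 5 divisions to reduce to a base case of size 1. The algorithm makes 1 recursive call at each level.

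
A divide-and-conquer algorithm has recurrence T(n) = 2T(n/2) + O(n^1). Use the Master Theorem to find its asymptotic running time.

Master Theorem for T(n) = 2T(n/2) + O(n^1):

a = 2, b = 2, c = 1
log_b(a) = log_2(2) = 1.0000

Case 2: c = 1 = log_2(2) = 1.0000
T(n) = O(n^1 log n) = O(n log n)

For T(n) = 2T(n/2) + O(n^1): log_2(2) = 1.0000. This is Case 2 of the Master Theorem (c = log_b(a), equal work at all levels), giving O(n log n).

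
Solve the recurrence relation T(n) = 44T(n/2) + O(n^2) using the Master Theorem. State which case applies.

Master Theorem for T(n) = 44T(n/2) + O(n^2):

a = 44, b = 2, c = 2
log_b(a) = log_2(44) = 5.4594

Case 1: c = 2 < log_2(44) = 5.4594
T(n) = O(n^(log_2 44))

For T(n) = 44T(n/2) + O(n^2): log_2(44) = 5.4594. This is Case 1 of the Master Theorem (c < log_b(a), work dominated by leaves), giving O(n^(log_2 44)).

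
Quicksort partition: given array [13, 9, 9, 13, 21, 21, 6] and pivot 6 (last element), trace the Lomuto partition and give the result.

Lomuto partition with pivot = 6:

Initial array: [13, 9, 9, 13, 21, 21, 6]

arr[0]=13 > 6: no swap
arr[1]=9 > 6: no swap
arr[2]=9 > 6: no swap
arr[3]=13 > 6: no swap
arr[4]=21 > 6: no swap
arr[5]=21 > 6: no swap

Place pivot at position 0: [6, 9, 9, 13, 21, 21, 13]
Pivot position: 0

After partitioning with pivot 6, the array becomes [6, 9, 9, 13, 21, 21, 13]. The pivot is placed at index 0. All elements to the left of the pivot are <= 6, and all elements to the right are > 6.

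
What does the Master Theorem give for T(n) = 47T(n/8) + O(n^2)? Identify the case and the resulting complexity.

Master Theorem for T(n) = 47T(n/8) + O(n^2):

a = 47, b = 8, c = 2
log_b(a) = log_8(47) = 1.8515

Case 3: c = 2 > log_8(47) = 1.8515
T(n) = O(n^2) = O(n^2)

For T(n) = 47T(n/8) + O(n^2): log_8(47) = 1.8515. This is Case 3 of the Master Theorem (c > log_b(a), work dominated by root), giving O(n^2).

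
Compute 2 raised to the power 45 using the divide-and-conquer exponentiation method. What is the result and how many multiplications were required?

Computing 2^45 by squaring (build up from 2^1; each line after the first costs one multiplication):

2^1 = 2
2^2 = (2^1)^2 = 2^2 = 4
2^4 = (2^2)^2 = 4^2 = 16
2^5 = 2 * 2^4 = 2 * 16 = 32
2^10 = (2^5)^2 = 32^2 = 1024
2^11 = 2 * 2^10 = 2 * 1024 = 2048
2^22 = (2^11)^2 = 2048^2 = 4194304
2^44 = (2^22)^2 = 4194304^2 = 17592186044416
2^45 = 2 * 2^44 = 2 * 17592186044416 = 35184372088832

Result: 35184372088832
Multiplications needed: 8 (8 lines after 2^1)

2^45 = 35184372088832. Using exponentiation by squaring, this requires 8 multiplications. The key idea: if the exponent is even, square the half-power; if odd, multiply by the base once.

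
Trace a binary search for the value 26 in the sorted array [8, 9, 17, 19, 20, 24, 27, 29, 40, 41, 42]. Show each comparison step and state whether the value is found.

Binary search for 26 in [8, 9, 17, 19, 20, 24, 27, 29, 40, 41, 42]:

lo=0, hi=10, mid=5, arr[mid]=24 -> 24 < 26, search right half
lo=6, hi=10, mid=8, arr[mid]=40 -> 40 > 26, search left half
lo=6, hi=7, mid=6, arr[mid]=27 -> 27 > 26, search left half
lo=6 > hi=5, target 26 not found

Binary search determines that 26 is not in the array after 3 comparisons. The search space was exhausted without finding the target.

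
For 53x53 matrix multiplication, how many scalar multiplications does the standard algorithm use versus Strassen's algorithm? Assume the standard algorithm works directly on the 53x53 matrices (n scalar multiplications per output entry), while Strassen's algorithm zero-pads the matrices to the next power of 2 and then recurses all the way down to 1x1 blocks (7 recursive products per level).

Matrix multiplication for 53x53 matrices:

Strassen's algorithm requires power-of-2 dimensions. Pad 53x53 to 64x64 (next power of 2).

Standard algorithm: 53^3 = 148877 multiplications
Strassen's algorithm: 7^(log2(64)) = 7^6 = 117649 multiplications
Savings: 148877 - 117649 = 31228 multiplications

Standard: 148877 multiplications (53^3). Strassen: 117649 multiplications (7^6, after padding to 64x64). Strassen reduces 8 recursive multiplications to 7 at each level.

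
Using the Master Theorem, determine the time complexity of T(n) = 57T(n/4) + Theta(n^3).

Master Theorem for T(n) = 57T(n/4) + O(n^3):

a = 57, b = 4, c = 3
log_b(a) = log_4(57) = 2.9164

Case 3: c = 3 > log_4(57) = 2.9164
T(n) = O(n^3) = O(n^3)

For T(n) = 57T(n/4) + O(n^3): log_4(57) = 2.9164. This is Case 3 of the Master Theorem (c > log_b(a), work dominated by root), giving O(n^3).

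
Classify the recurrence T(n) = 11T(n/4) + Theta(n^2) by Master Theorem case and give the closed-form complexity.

Master Theorem for T(n) = 11T(n/4) + O(n^2):

a = 11, b = 4, c = 2
log_b(a) = log_4(11) = 1.7297

Case 3: c = 2 > log_4(11) = 1.7297
T(n) = O(n^2) = O(n^2)

For T(n) = 11T(n/4) + O(n^2): log_4(11) = 1.7297. This is Case 3 of the Master Theorem (c > log_b(a), work dominated by root), giving O(n^2).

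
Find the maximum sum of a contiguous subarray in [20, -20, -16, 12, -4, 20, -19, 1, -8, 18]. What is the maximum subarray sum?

Using Kadane's algorithm on [20, -20, -16, 12, -4, 20, -19, 1, -8, 18]:

Scanning through the array:
Position 1 (value -20): max_ending_here = 0, max_so_far = 20
Position 2 (value -16): max_ending_here = -16, max_so_far = 20
Position 3 (value 12): max_ending_here = 12, max_so_far = 20
Position 4 (value -4): max_ending_here = 8, max_so_far = 20
Position 5 (value 20): max_ending_here = 28, max_so_far = 28
Position 6 (value -19): max_ending_here = 9, max_so_far = 28
Position 7 (value 1): max_ending_here = 10, max_so_far = 28
Position 8 (value -8): max_ending_here = 2, max_so_far = 28
Position 9 (value 18): max_ending_here = 20, max_so_far = 28

Maximum subarray: [12, -4, 20]
Maximum sum: 28

The maximum subarray is [12, -4, 20] with sum 28. This subarray runs from index 3 to index 5.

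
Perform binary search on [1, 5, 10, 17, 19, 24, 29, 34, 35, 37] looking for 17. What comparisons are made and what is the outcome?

Binary search for 17 in [1, 5, 10, 17, 19, 24, 29, 34, 35, 37]:

lo=0, hi=9, mid=4, arr[mid]=19 -> 19 > 17, search left half
lo=0, hi=3, mid=1, arr[mid]=5 -> 5 < 17, search right half
lo=2, hi=3, mid=2, arr[mid]=10 -> 10 < 17, search right half
lo=3, hi=3, mid=3, arr[mid]=17 -> Found target at index 3!

Binary search finds 17 at index 3 after 4 comparisons. The search repeatedly halves the search space by comparing with the middle element.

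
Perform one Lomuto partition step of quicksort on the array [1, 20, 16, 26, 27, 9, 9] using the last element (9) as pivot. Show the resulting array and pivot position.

Lomuto partition with pivot = 9:

Initial array: [1, 20, 16, 26, 27, 9, 9]

arr[0]=1 <= 9: swap with position 0, array becomes [1, 20, 16, 26, 27, 9, 9]
arr[1]=20 > 9: no swap
arr[2]=16 > 9: no swap
arr[3]=26 > 9: no swap
arr[4]=27 > 9: no swap
arr[5]=9 <= 9: swap with position 1, array becomes [1, 9, 16, 26, 27, 20, 9]

Place pivot at position 2: [1, 9, 9, 26, 27, 20, 16]
Pivot position: 2

After partitioning with pivot 9, the array becomes [1, 9, 9, 26, 27, 20, 16]. The pivot is placed at index 2. All elements to the left of the pivot are <= 9, and all elements to the right are > 9.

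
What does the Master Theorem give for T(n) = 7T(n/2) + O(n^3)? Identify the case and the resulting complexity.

Master Theorem for T(n) = 7T(n/2) + O(n^3):

a = 7, b = 2, c = 3
log_b(a) = log_2(7) = 2.8074

Case 3: c = 3 > log_2(7) = 2.8074
T(n) = O(n^3) = O(n^3)

For T(n) = 7T(n/2) + O(n^3): log_2(7) = 2.8074. This is Case 3 of the Master Theorem (c > log_b(a), work dominated by root), giving O(n^3).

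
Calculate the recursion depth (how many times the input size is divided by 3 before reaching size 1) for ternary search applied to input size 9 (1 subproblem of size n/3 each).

For divide and conquer with division factor 3:

Problem sizes at each level:
Level 0: 9
Level 1: 3
Level 2: 1

The root is level 0 and the size-1 base case is level 2 (the tree spans levels 0 through 2, i.e. 3 levels counting the root), so the depth is the number of divisions: log_3(9) = 2

The recursion tree depth is log_3(9) = 2. At each level, the problem size is divided by 3, so it takes 2 divisions to reduce to a base case of size 1. The algorithm makes 1 recursive call at each level.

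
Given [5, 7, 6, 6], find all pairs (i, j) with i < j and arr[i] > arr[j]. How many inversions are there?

Finding inversions in [5, 7, 6, 6]:

(1, 2): arr[1]=7 > arr[2]=6
(1, 3): arr[1]=7 > arr[3]=6

Total inversions: 2

The array has 2 inversion(s): (1,2), (1,3). Each pair (i,j) satisfies i < j and arr[i] > arr[j].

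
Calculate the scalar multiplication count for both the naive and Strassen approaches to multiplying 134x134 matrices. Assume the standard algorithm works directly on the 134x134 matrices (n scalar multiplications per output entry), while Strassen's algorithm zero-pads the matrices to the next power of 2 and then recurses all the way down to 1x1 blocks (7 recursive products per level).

Matrix multiplication for 134x134 matrices:

Strassen's algorithm requires power-of-2 dimensions. Pad 134x134 to 256x256 (next power of 2).

Standard algorithm: 134^3 = 2406104 multiplications
Strassen's algorithm: 7^(log2(256)) = 7^8 = 5764801 multiplications
Difference: 2406104 - 5764801 = -3358697 (Strassen uses MORE here due to padding overhead — for small or just-over-power-of-2 n, padding can outweigh the per-level savings)

Standard: 2406104 multiplications (134^3). Strassen: 5764801 multiplications (7^8, after padding to 256x256). Strassen reduces 8 recursive multiplications to 7 at each level.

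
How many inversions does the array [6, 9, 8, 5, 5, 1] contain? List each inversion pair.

Finding inversions in [6, 9, 8, 5, 5, 1]:

(0, 3): arr[0]=6 > arr[3]=5
(0, 4): arr[0]=6 > arr[4]=5
(0, 5): arr[0]=6 > arr[5]=1
(1, 2): arr[1]=9 > arr[2]=8
(1, 3): arr[1]=9 > arr[3]=5
(1, 4): arr[1]=9 > arr[4]=5
(1, 5): arr[1]=9 > arr[5]=1
(2, 3): arr[2]=8 > arr[3]=5
(2, 4): arr[2]=8 > arr[4]=5
(2, 5): arr[2]=8 > arr[5]=1
(3, 5): arr[3]=5 > arr[5]=1
(4, 5): arr[4]=5 > arr[5]=1

Total inversions: 12

The array has 12 inversion(s): (0,3), (0,4), (0,5), (1,2), (1,3), (1,4), (1,5), (2,3), (2,4), (2,5), (3,5), (4,5). Each pair (i,j) satisfies i < j and arr[i] > arr[j].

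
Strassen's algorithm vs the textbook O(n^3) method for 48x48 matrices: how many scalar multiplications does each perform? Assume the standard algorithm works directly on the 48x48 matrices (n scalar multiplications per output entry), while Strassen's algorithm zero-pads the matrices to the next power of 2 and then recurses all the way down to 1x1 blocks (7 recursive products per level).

Matrix multiplication for 48x48 matrices:

Strassen's algorithm requires power-of-2 dimensions. Pad 48x48 to 64x64 (next power of 2).

Standard algorithm: 48^3 = 110592 multiplications
Strassen's algorithm: 7^(log2(64)) = 7^6 = 117649 multiplications
Difference: 110592 - 117649 = -7057 (Strassen uses MORE here due to padding overhead — for small or just-over-power-of-2 n, padding can outweigh the per-level savings)

Standard: 110592 multiplications (48^3). Strassen: 117649 multiplications (7^6, after padding to 64x64). Strassen reduces 8 recursive multiplications to 7 at each level.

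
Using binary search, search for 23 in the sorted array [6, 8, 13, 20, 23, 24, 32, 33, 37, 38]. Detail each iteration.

Binary search for 23 in [6, 8, 13, 20, 23, 24, 32, 33, 37, 38]:

lo=0, hi=9, mid=4, arr[mid]=23 -> Found target at index 4!

Binary search finds 23 at index 4 after 1 comparisons. The search repeatedly halves the search space by comparing with the middle element.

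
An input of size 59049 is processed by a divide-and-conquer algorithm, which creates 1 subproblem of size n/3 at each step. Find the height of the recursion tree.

For divide and conquer with division factor 3:

Problem sizes at each level:
Level 0: 59049
Level 1: 19683
Level 2: 6561
Level 3: 2187
Level 4: 729
Level 5: 243
Level 6: 81
Level 7: 27
Level 8: 9
Level 9: 3
Level 10: 1

The root is level 0 and the size-1 base case is level 10 (the tree spans levels 0 through 10, i.e. 11 levels counting the root), so the depth is the number of divisions: log_3(59049) = 10

The recursion tree depth is log_3(59049) = 10. At each level, the problem size is divided by 3, so it takes 10 divisions to reduce to a base case of size 1. The algorithm makes 1 recursive call at each level.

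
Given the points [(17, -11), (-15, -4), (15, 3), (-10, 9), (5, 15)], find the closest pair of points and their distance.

Computing all pairwise distances among 5 points:

d((17, -11), (-15, -4)) = 32.7567
d((17, -11), (15, 3)) = 14.1421
d((17, -11), (-10, 9)) = 33.6006
d((17, -11), (5, 15)) = 28.6356
d((-15, -4), (15, 3)) = 30.8058
d((-15, -4), (-10, 9)) = 13.9284 <-- minimum
d((-15, -4), (5, 15)) = 27.5862
d((15, 3), (-10, 9)) = 25.7099
d((15, 3), (5, 15)) = 15.6205
d((-10, 9), (5, 15)) = 16.1555

Closest pair: (-15, -4) and (-10, 9) with distance 13.9284

The closest pair is (-15, -4) and (-10, 9) with Euclidean distance 13.9284. For 5 points, brute-force pairwise comparison is shown above. For large n, the divide-and-conquer algorithm (sort by x, recurse on halves, check the dividing strip) achieves O(n log n).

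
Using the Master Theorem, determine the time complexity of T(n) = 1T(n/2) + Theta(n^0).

Master Theorem for T(n) = 1T(n/2) + O(n^0):

a = 1, b = 2, c = 0
log_b(a) = log_2(1) = 0.0000

Case 2: c = 0 = log_2(1) = 0.0000
T(n) = O(n^0 log n) = O(log n)

For T(n) = 1T(n/2) + O(n^0): log_2(1) = 0.0000. This is Case 2 of the Master Theorem (c = log_b(a), equal work at all levels), giving O(log n).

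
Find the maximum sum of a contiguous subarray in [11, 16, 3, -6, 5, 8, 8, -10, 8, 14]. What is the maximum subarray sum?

Using Kadane's algorithm on [11, 16, 3, -6, 5, 8, 8, -10, 8, 14]:

Scanning through the array:
Position 1 (value 16): max_ending_here = 27, max_so_far = 27
Position 2 (value 3): max_ending_here = 30, max_so_far = 30
Position 3 (value -6): max_ending_here = 24, max_so_far = 30
Position 4 (value 5): max_ending_here = 29, max_so_far = 30
Position 5 (value 8): max_ending_here = 37, max_so_far = 37
Position 6 (value 8): max_ending_here = 45, max_so_far = 45
Position 7 (value -10): max_ending_here = 35, max_so_far = 45
Position 8 (value 8): max_ending_here = 43, max_so_far = 45
Position 9 (value 14): max_ending_here = 57, max_so_far = 57

Maximum subarray: [11, 16, 3, -6, 5, 8, 8, -10, 8, 14]
Maximum sum: 57

The maximum subarray is [11, 16, 3, -6, 5, 8, 8, -10, 8, 14] with sum 57. This subarray runs from index 0 to index 9.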